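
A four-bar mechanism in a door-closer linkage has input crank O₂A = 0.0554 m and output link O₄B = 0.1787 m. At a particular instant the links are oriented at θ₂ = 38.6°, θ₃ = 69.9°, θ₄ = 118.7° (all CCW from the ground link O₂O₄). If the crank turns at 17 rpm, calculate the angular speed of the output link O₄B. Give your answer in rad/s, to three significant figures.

ω₂ = 1.78 rad/s (from 17 rpm).
Differentiating the loop-closure r₂e^{iθ₂}+r₃e^{iθ₃}=r₁+r₄e^{iθ₄} gives r₂ω₂e^{iθ₂}+r₃ω₃e^{iθ₃}=r₄ω₄e^{iθ₄}.
Eliminating the other unknown: ω₄ = r₂ω₂ sin(θ₂−θ₃) / [r₄ sin(θ₄−θ₃)].
Numerator sine = -0.51952; denominator sine = +0.75241.
Result = 0.0554·1.78·(-0.51952) / (0.1787·(+0.75241)) = -0.38107 rad/s; magnitude 0.38107 rad/s.

0.381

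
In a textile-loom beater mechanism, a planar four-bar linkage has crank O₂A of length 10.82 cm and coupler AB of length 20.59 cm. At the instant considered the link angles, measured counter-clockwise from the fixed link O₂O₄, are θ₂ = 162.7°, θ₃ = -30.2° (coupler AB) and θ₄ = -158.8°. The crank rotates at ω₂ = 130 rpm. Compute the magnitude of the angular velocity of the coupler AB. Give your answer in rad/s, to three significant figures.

ω₂ = 13.61 rad/s (from 130 rpm).
Differentiating the loop-closure r₂e^{iθ₂}+r₃e^{iθ₃}=r₁+r₄e^{iθ₄} gives r₂ω₂e^{iθ₂}+r₃ω₃e^{iθ₃}=r₄ω₄e^{iθ₄}.
Eliminating the other unknown: ω₃ = r₂ω₂ sin(θ₄−θ₂) / [r₃ sin(θ₃−θ₄)].
Numerator sine = +0.62251; denominator sine = +0.78152.
Result = 0.1082·13.61·(+0.62251) / (0.2059·(+0.78152)) = +5.6984 rad/s; magnitude 5.6984 rad/s.

5.70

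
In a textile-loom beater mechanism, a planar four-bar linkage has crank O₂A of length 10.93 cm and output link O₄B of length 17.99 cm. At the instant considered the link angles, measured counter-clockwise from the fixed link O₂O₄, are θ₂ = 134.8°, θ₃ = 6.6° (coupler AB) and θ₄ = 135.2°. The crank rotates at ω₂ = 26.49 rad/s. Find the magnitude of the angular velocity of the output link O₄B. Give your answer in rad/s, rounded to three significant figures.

ω₂ = 26.49 rad/s
Differentiating the loop-closure r₂e^{iθ₂}+r₃e^{iθ₃}=r₁+r₄e^{iθ₄} gives r₂ω₂e^{iθ₂}+r₃ω₃e^{iθ₃}=r₄ω₄e^{iθ₄}.
Eliminating the other unknown: ω₄ = r₂ω₂ sin(θ₂−θ₃) / [r₄ sin(θ₄−θ₃)].
Numerator sine = +0.78586; denominator sine = +0.78152.
Result = 0.1093·26.49·(+0.78586) / (0.1799·(+0.78152)) = +16.184 rad/s; magnitude 16.184 rad/s.

16.2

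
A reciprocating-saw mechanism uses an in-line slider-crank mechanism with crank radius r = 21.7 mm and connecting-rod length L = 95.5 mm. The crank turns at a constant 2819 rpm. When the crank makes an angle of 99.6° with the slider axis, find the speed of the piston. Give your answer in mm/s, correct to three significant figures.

6070

ω = 2π·2819/60 = 295.2 rad/s
For an in-line slider-crank, x = r cosθ + √(L² − r² sin²θ), so v = −rω sinθ·[1 + r cosθ/√(L² − r² sin²θ)].
With r = 0.0217 m, L = 0.0955 m, θ = 99.6°: √(L² − r² sin²θ) = 0.093072 m.
v = −0.0217·295.2·0.98600·[1 + 0.0217·-0.16677/0.093072] = -6.0706 m/s.
|v| = 6.0706 m/s = 6070.6 mm/s.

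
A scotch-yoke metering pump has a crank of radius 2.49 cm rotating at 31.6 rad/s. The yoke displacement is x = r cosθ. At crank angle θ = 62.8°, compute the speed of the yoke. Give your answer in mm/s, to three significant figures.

ω = 31.6 rad/s
x = r cosθ ⇒ ẋ = −rω sinθ.
|v| = rω|sinθ| = 0.0249·31.6·|sin 62.8°| = 0.69983 m/s = 699.83 mm/s.

700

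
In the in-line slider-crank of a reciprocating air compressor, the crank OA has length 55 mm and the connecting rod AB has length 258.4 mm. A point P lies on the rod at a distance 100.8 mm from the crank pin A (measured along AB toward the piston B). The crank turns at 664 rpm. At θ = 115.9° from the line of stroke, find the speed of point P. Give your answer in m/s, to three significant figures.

3.47

ω = 69.53 rad/s.  Crank-pin speed |V_A| = rω = 3.8244 m/s, perpendicular to OA.
Rod angle: sinφ = −(r/L) sinθ ⇒ φ = -11.039°; ω_rod = −rω cosθ/√(L²−r²sin²θ) = +6.5866 rad/s.
V_P = V_A + ω_rod × AP, with AP = 0.1008 m along the rod.
Components: V_Px = −rω sinθ − a·ω_rod·sinφ = -3.3131 m/s;  V_Py = rω cosθ + a·ω_rod·cosφ = -1.0188 m/s.
|V_P| = √(V_Px² + V_Py²) = 3.4662 m/s.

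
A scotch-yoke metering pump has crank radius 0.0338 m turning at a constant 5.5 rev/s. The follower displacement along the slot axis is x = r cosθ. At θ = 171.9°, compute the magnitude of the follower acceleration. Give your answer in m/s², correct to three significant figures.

ω = 34.56 rad/s (from 5.5 rev/s).
x = r cosθ ⇒ ẍ = −rω² cosθ (ω constant).
|a| = rω²|cosθ| = 0.0338·(34.56)²·|cos 171.9°| = 39.962 m/s².

40.0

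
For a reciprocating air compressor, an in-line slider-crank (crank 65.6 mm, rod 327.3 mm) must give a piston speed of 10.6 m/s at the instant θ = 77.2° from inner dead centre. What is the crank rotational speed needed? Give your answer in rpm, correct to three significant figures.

1510

For an in-line slider-crank, |v_piston| = rω|sinθ|·[1 + r cosθ/√(L² − r² sin²θ)].
With r = 0.0656 m, L = 0.3273 m, θ = 77.2°: the bracketed kinematic factor |dx/dθ| = 0.066866 m.
ω = v/|dx/dθ| = 10.6/0.066866 = 158.53 rad/s.
N = 60ω/(2π) = 1513.8 rpm.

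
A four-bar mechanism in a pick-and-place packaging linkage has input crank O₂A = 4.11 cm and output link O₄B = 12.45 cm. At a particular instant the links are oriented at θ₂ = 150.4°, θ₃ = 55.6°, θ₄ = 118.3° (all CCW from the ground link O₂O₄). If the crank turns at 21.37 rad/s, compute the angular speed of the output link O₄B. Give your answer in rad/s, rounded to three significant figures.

ω₂ = 21.37 rad/s
Differentiating the loop-closure r₂e^{iθ₂}+r₃e^{iθ₃}=r₁+r₄e^{iθ₄} gives r₂ω₂e^{iθ₂}+r₃ω₃e^{iθ₃}=r₄ω₄e^{iθ₄}.
Eliminating the other unknown: ω₄ = r₂ω₂ sin(θ₂−θ₃) / [r₄ sin(θ₄−θ₃)].
Numerator sine = +0.99649; denominator sine = +0.88862.
Result = 0.0411·21.37·(+0.99649) / (0.1245·(+0.88862)) = +7.9111 rad/s; magnitude 7.9111 rad/s.

7.91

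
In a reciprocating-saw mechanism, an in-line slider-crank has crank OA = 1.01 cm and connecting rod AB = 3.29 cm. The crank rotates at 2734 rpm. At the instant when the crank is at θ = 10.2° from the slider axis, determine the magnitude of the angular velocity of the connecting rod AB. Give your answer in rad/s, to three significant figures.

ω = 286.3 rad/s (converted from 2734 rpm).
The rod makes angle φ with the slider axis where L sinφ = r sinθ; differentiating, L cosφ·φ̇ = r ω cosθ.
L cosφ = √(L² − r² sin²θ) = 0.032851 m.
|ω_rod| = r ω |cosθ| / √(L² − r² sin²θ) = 0.0101·286.3·0.98420/0.032851 = 86.632 rad/s.

86.6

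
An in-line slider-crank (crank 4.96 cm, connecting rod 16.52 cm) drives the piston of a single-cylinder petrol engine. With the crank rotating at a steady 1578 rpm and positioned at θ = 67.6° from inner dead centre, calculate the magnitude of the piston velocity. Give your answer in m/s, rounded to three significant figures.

ω = 2π·1578/60 = 165.2 rad/s
For an in-line slider-crank, x = r cosθ + √(L² − r² sin²θ), so v = −rω sinθ·[1 + r cosθ/√(L² − r² sin²θ)].
With r = 0.0496 m, L = 0.1652 m, θ = 67.6°: √(L² − r² sin²θ) = 0.15871 m.
v = −0.0496·165.2·0.92455·[1 + 0.0496·0.38107/0.15871] = -8.4803 m/s.
|v| = 8.4803 m/s.

8.48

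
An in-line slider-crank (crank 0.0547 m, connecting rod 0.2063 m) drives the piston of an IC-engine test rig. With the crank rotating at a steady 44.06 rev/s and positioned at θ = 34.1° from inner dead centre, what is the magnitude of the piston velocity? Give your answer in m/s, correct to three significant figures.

10.4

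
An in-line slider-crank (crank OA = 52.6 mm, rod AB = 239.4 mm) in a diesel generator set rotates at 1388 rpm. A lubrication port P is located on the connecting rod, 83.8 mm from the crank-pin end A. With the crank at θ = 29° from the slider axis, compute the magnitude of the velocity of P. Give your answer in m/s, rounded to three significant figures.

5.88

ω = 145.4 rad/s.  Crank-pin speed |V_A| = rω = 7.6455 m/s, perpendicular to OA.
Rod angle: sinφ = −(r/L) sinθ ⇒ φ = -6.115°; ω_rod = −rω cosθ/√(L²−r²sin²θ) = -28.092 rad/s.
V_P = V_A + ω_rod × AP, with AP = 0.0838 m along the rod.
Components: V_Px = −rω sinθ − a·ω_rod·sinφ = -3.9574 m/s;  V_Py = rω cosθ + a·ω_rod·cosφ = +4.3462 m/s.
|V_P| = √(V_Px² + V_Py²) = 5.8779 m/s.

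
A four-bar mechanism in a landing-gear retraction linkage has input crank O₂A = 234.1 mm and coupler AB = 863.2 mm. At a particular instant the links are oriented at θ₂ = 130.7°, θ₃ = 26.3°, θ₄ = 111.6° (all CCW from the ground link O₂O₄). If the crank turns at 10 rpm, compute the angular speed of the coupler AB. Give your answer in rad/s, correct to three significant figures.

0.0932

ω₂ = 1.047 rad/s (from 10 rpm).
Differentiating the loop-closure r₂e^{iθ₂}+r₃e^{iθ₃}=r₁+r₄e^{iθ₄} gives r₂ω₂e^{iθ₂}+r₃ω₃e^{iθ₃}=r₄ω₄e^{iθ₄}.
Eliminating the other unknown: ω₃ = r₂ω₂ sin(θ₄−θ₂) / [r₃ sin(θ₃−θ₄)].
Numerator sine = -0.32722; denominator sine = -0.99664.
Result = 0.2341·1.047·(-0.32722) / (0.8632·(-0.99664)) = +0.093243 rad/s; magnitude 0.093243 rad/s.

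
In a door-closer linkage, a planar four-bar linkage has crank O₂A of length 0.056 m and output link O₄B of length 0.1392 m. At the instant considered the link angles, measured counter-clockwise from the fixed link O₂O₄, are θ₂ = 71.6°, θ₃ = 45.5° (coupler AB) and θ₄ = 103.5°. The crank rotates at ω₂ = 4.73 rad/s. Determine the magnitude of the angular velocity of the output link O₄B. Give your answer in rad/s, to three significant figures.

0.987

ω₂ = 4.73 rad/s
Differentiating the loop-closure r₂e^{iθ₂}+r₃e^{iθ₃}=r₁+r₄e^{iθ₄} gives r₂ω₂e^{iθ₂}+r₃ω₃e^{iθ₃}=r₄ω₄e^{iθ₄}.
Eliminating the other unknown: ω₄ = r₂ω₂ sin(θ₂−θ₃) / [r₄ sin(θ₄−θ₃)].
Numerator sine = +0.43994; denominator sine = +0.84805.
Result = 0.056·4.73·(+0.43994) / (0.1392·(+0.84805)) = +0.98715 rad/s; magnitude 0.98715 rad/s.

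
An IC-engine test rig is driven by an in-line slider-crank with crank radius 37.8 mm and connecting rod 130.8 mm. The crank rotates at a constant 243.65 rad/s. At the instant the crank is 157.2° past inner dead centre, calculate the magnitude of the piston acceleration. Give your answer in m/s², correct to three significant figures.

1610

ω = 243.7 rad/s
x(θ) = r cosθ + √(L² − r² sin²θ); with ω constant, a = ω²·d²x/dθ².
d²x/dθ² = −r cosθ − r²(cos2θ)/√u − r⁴ sin²2θ/(4u^{3/2}),  u = L² − r² sin²θ = 0.0168941 m².
Substituting r = 0.0378 m, L = 0.1308 m, θ = 157.2°: d²x/dθ² = +0.027036 m.
a = ω²·d²x/dθ² = (243.7)²·(+0.027036) = +1605 m/s²;  |a| = 1605 m/s².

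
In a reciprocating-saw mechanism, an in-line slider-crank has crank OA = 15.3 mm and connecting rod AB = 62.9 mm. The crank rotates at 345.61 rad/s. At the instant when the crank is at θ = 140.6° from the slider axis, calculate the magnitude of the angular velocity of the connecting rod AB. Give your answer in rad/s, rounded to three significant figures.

65.8

ω = 345.6 rad/s
The rod makes angle φ with the slider axis where L sinφ = r sinθ; differentiating, L cosφ·φ̇ = r ω cosθ.
L cosφ = √(L² − r² sin²θ) = 0.062146 m.
|ω_rod| = r ω |cosθ| / √(L² − r² sin²θ) = 0.0153·345.6·0.77273/0.062146 = 65.75 rad/s.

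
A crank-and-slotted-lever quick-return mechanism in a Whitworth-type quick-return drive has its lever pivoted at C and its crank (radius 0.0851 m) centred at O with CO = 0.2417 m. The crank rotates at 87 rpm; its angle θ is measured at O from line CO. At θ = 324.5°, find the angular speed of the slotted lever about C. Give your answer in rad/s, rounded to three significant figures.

ω = 9.111 rad/s (from 87 rpm).
Crank pin A relative to C: A = (d + r cosθ, r sinθ); lever angle φ = atan2(r sinθ, d + r cosθ).
Differentiating tanφ: φ̇ = rω(d cosθ + r)/(d² + r² + 2dr cosθ).
d² + r² + 2dr cosθ = |CA|² = 0.0991514 m²;  d cosθ + r = +0.28187 m.
|ω_lever| = |0.0851·9.111·+0.28187| / 0.0991514 = 2.2041 rad/s.

2.20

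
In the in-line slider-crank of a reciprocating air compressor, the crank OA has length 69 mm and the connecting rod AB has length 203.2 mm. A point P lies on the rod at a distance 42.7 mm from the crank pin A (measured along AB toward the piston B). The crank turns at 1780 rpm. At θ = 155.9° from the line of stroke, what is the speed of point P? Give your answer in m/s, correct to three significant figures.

10.5

ω = 186.4 rad/s.  Crank-pin speed |V_A| = rω = 12.862 m/s, perpendicular to OA.
Rod angle: sinφ = −(r/L) sinθ ⇒ φ = -7.970°; ω_rod = −rω cosθ/√(L²−r²sin²θ) = +58.342 rad/s.
V_P = V_A + ω_rod × AP, with AP = 0.0427 m along the rod.
Components: V_Px = −rω sinθ − a·ω_rod·sinφ = -4.9064 m/s;  V_Py = rω cosθ + a·ω_rod·cosφ = -9.2734 m/s.
|V_P| = √(V_Px² + V_Py²) = 10.491 m/s.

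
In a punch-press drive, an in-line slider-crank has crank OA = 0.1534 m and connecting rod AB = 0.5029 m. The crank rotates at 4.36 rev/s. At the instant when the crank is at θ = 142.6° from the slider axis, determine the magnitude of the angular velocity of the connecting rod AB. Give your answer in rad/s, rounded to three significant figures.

ω = 27.39 rad/s (converted from 4.36 rev/s).
The rod makes angle φ with the slider axis where L sinφ = r sinθ; differentiating, L cosφ·φ̇ = r ω cosθ.
L cosφ = √(L² − r² sin²θ) = 0.49419 m.
|ω_rod| = r ω |cosθ| / √(L² − r² sin²θ) = 0.1534·27.39·0.79441/0.49419 = 6.7553 rad/s.

6.76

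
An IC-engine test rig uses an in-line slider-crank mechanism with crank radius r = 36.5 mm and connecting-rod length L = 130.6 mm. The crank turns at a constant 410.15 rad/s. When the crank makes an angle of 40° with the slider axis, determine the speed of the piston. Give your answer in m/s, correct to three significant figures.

11.7

ω = 410.1 rad/s
For an in-line slider-crank, x = r cosθ + √(L² − r² sin²θ), so v = −rω sinθ·[1 + r cosθ/√(L² − r² sin²θ)].
With r = 0.0365 m, L = 0.1306 m, θ = 40°: √(L² − r² sin²θ) = 0.12848 m.
v = −0.0365·410.1·0.64279·[1 + 0.0365·0.76604/0.12848] = -11.717 m/s.
|v| = 11.717 m/s.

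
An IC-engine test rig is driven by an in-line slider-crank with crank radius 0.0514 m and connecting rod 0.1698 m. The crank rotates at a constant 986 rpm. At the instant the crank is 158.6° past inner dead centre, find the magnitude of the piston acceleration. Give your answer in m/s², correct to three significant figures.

386

ω = 2π·986/60 = 103.3 rad/s
x(θ) = r cosθ + √(L² − r² sin²θ); with ω constant, a = ω²·d²x/dθ².
d²x/dθ² = −r cosθ − r²(cos2θ)/√u − r⁴ sin²2θ/(4u^{3/2}),  u = L² − r² sin²θ = 0.0284803 m².
Substituting r = 0.0514 m, L = 0.1698 m, θ = 158.6°: d²x/dθ² = +0.036202 m.
a = ω²·d²x/dθ² = (103.3)²·(+0.036202) = +385.96 m/s²;  |a| = 385.96 m/s².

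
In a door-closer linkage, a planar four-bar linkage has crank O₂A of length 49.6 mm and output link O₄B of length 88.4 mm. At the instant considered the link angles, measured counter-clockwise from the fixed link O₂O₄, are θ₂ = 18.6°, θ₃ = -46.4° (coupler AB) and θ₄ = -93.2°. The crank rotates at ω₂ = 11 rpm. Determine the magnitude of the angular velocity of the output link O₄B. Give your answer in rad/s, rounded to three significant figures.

0.804

ω₂ = 1.152 rad/s (from 11 rpm).
Differentiating the loop-closure r₂e^{iθ₂}+r₃e^{iθ₃}=r₁+r₄e^{iθ₄} gives r₂ω₂e^{iθ₂}+r₃ω₃e^{iθ₃}=r₄ω₄e^{iθ₄}.
Eliminating the other unknown: ω₄ = r₂ω₂ sin(θ₂−θ₃) / [r₄ sin(θ₄−θ₃)].
Numerator sine = +0.90631; denominator sine = -0.72897.
Result = 0.0496·1.152·(+0.90631) / (0.0884·(-0.72897)) = -0.80356 rad/s; magnitude 0.80356 rad/s.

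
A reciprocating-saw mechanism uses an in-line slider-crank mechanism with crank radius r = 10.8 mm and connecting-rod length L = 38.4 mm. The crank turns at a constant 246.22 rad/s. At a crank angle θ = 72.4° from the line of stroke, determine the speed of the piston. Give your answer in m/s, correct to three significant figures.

ω = 246.2 rad/s
For an in-line slider-crank, x = r cosθ + √(L² − r² sin²θ), so v = −rω sinθ·[1 + r cosθ/√(L² − r² sin²θ)].
With r = 0.0108 m, L = 0.0384 m, θ = 72.4°: √(L² − r² sin²θ) = 0.036994 m.
v = −0.0108·246.2·0.95319·[1 + 0.0108·0.30237/0.036994] = -2.7584 m/s.
|v| = 2.7584 m/s.

2.76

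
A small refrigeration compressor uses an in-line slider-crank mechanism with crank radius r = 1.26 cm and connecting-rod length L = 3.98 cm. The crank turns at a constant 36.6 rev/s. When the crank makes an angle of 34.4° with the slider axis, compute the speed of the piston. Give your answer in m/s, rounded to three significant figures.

2.07

ω = 2π·36.6 = 230 rad/s
For an in-line slider-crank, x = r cosθ + √(L² − r² sin²θ), so v = −rω sinθ·[1 + r cosθ/√(L² − r² sin²θ)].
With r = 0.0126 m, L = 0.0398 m, θ = 34.4°: √(L² − r² sin²θ) = 0.039158 m.
v = −0.0126·230·0.56497·[1 + 0.0126·0.82511/0.039158] = -2.0716 m/s.
|v| = 2.0716 m/s.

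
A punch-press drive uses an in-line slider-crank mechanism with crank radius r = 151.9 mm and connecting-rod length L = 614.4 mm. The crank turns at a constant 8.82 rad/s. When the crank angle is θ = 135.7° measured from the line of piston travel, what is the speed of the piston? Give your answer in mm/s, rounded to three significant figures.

ω = 8.82 rad/s
For an in-line slider-crank, x = r cosθ + √(L² − r² sin²θ), so v = −rω sinθ·[1 + r cosθ/√(L² − r² sin²θ)].
With r = 0.1519 m, L = 0.6144 m, θ = 135.7°: √(L² − r² sin²θ) = 0.60517 m.
v = −0.1519·8.82·0.69842·[1 + 0.1519·-0.71569/0.60517] = -0.76762 m/s.
|v| = 0.76762 m/s = 767.62 mm/s.

768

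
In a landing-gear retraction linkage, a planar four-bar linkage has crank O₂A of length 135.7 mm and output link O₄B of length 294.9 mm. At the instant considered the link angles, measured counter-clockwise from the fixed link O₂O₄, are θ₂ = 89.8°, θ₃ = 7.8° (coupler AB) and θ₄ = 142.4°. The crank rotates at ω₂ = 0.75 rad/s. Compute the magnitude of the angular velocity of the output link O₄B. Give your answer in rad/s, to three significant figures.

0.480

ω₂ = 0.75 rad/s
Differentiating the loop-closure r₂e^{iθ₂}+r₃e^{iθ₃}=r₁+r₄e^{iθ₄} gives r₂ω₂e^{iθ₂}+r₃ω₃e^{iθ₃}=r₄ω₄e^{iθ₄}.
Eliminating the other unknown: ω₄ = r₂ω₂ sin(θ₂−θ₃) / [r₄ sin(θ₄−θ₃)].
Numerator sine = +0.99027; denominator sine = +0.71203.
Result = 0.1357·0.75·(+0.99027) / (0.2949·(+0.71203)) = +0.47998 rad/s; magnitude 0.47998 rad/s.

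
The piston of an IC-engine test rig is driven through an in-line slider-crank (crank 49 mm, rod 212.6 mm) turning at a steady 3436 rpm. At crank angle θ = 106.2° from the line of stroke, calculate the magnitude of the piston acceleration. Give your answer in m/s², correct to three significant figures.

3030

ω = 2π·3436/60 = 359.8 rad/s
x(θ) = r cosθ + √(L² − r² sin²θ); with ω constant, a = ω²·d²x/dθ².
d²x/dθ² = −r cosθ − r²(cos2θ)/√u − r⁴ sin²2θ/(4u^{3/2}),  u = L² − r² sin²θ = 0.0429846 m².
Substituting r = 0.049 m, L = 0.2126 m, θ = 106.2°: d²x/dθ² = +0.023402 m.
a = ω²·d²x/dθ² = (359.8)²·(+0.023402) = +3029.8 m/s²;  |a| = 3029.8 m/s².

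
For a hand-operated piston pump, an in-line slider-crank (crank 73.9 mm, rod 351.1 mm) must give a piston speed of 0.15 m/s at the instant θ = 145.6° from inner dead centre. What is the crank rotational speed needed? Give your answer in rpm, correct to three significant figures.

41.6

For an in-line slider-crank, |v_piston| = rω|sinθ|·[1 + r cosθ/√(L² − r² sin²θ)].
With r = 0.0739 m, L = 0.3511 m, θ = 145.6°: the bracketed kinematic factor |dx/dθ| = 0.034448 m.
ω = v/|dx/dθ| = 0.15/0.034448 = 4.3544 rad/s.
N = 60ω/(2π) = 41.581 rpm.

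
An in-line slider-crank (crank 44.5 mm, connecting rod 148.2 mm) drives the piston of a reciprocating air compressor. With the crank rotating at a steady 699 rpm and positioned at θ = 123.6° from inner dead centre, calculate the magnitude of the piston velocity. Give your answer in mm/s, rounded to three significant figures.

ω = 2π·699/60 = 73.2 rad/s
For an in-line slider-crank, x = r cosθ + √(L² − r² sin²θ), so v = −rω sinθ·[1 + r cosθ/√(L² − r² sin²θ)].
With r = 0.0445 m, L = 0.1482 m, θ = 123.6°: √(L² − r² sin²θ) = 0.14349 m.
v = −0.0445·73.2·0.83292·[1 + 0.0445·-0.55339/0.14349] = -2.2475 m/s.
|v| = 2.2475 m/s = 2247.5 mm/s.

2250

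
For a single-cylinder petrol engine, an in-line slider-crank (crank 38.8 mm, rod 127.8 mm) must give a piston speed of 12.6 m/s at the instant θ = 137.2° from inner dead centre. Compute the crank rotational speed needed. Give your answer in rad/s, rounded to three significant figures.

619

For an in-line slider-crank, |v_piston| = rω|sinθ|·[1 + r cosθ/√(L² − r² sin²θ)].
With r = 0.0388 m, L = 0.1278 m, θ = 137.2°: the bracketed kinematic factor |dx/dθ| = 0.020361 m.
ω = v/|dx/dθ| = 12.6/0.020361 = 618.84 rad/s.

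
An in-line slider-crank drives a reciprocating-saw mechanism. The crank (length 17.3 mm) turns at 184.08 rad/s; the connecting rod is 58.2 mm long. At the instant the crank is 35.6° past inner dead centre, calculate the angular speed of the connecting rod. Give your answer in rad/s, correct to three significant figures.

ω = 184.1 rad/s
The rod makes angle φ with the slider axis where L sinφ = r sinθ; differentiating, L cosφ·φ̇ = r ω cosθ.
L cosφ = √(L² − r² sin²θ) = 0.057322 m.
|ω_rod| = r ω |cosθ| / √(L² − r² sin²θ) = 0.0173·184.1·0.81310/0.057322 = 45.173 rad/s.

45.2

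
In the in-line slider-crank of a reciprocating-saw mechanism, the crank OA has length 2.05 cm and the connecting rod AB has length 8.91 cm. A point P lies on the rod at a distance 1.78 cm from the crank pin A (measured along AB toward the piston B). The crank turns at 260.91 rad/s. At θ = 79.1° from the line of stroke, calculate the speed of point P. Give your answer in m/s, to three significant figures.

5.36

ω = 260.9 rad/s.  Crank-pin speed |V_A| = rω = 5.3487 m/s, perpendicular to OA.
Rod angle: sinφ = −(r/L) sinθ ⇒ φ = -13.057°; ω_rod = −rω cosθ/√(L²−r²sin²θ) = -11.653 rad/s.
V_P = V_A + ω_rod × AP, with AP = 0.0178 m along the rod.
Components: V_Px = −rω sinθ − a·ω_rod·sinφ = -5.299 m/s;  V_Py = rω cosθ + a·ω_rod·cosφ = +0.80935 m/s.
|V_P| = √(V_Px² + V_Py²) = 5.3605 m/s.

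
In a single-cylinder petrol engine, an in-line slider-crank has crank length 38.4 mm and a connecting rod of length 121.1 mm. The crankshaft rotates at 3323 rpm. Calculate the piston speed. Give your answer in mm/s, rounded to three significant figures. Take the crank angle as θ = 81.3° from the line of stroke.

13900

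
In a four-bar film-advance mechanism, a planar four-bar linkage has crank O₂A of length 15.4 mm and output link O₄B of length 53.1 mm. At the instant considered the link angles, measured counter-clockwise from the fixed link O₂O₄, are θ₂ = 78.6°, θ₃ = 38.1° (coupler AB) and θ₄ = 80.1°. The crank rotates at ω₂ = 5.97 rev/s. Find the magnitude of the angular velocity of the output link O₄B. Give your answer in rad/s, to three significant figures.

10.6

ω₂ = 37.51 rad/s (from 5.97 rev/s).
Differentiating the loop-closure r₂e^{iθ₂}+r₃e^{iθ₃}=r₁+r₄e^{iθ₄} gives r₂ω₂e^{iθ₂}+r₃ω₃e^{iθ₃}=r₄ω₄e^{iθ₄}.
Eliminating the other unknown: ω₄ = r₂ω₂ sin(θ₂−θ₃) / [r₄ sin(θ₄−θ₃)].
Numerator sine = +0.64945; denominator sine = +0.66913.
Result = 0.0154·37.51·(+0.64945) / (0.0531·(+0.66913)) = +10.559 rad/s; magnitude 10.559 rad/s.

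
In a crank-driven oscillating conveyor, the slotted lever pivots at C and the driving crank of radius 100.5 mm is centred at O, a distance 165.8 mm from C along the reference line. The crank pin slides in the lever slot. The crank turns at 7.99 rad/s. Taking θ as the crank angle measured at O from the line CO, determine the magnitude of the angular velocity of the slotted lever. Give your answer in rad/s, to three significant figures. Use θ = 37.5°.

2.91

ω = 7.99 rad/s
Crank pin A relative to C: A = (d + r cosθ, r sinθ); lever angle φ = atan2(r sinθ, d + r cosθ).
Differentiating tanφ: φ̇ = rω(d cosθ + r)/(d² + r² + 2dr cosθ).
d² + r² + 2dr cosθ = |CA|² = 0.064029 m²;  d cosθ + r = +0.23204 m.
|ω_lever| = |0.1005·7.99·+0.23204| / 0.064029 = 2.91 rad/s.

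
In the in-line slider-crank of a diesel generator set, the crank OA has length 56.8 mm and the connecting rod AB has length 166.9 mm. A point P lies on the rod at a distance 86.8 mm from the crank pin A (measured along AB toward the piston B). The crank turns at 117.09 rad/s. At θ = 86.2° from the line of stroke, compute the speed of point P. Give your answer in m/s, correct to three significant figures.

ω = 117.1 rad/s.  Crank-pin speed |V_A| = rω = 6.6507 m/s, perpendicular to OA.
Rod angle: sinφ = −(r/L) sinθ ⇒ φ = -19.851°; ω_rod = −rω cosθ/√(L²−r²sin²θ) = -2.8078 rad/s.
V_P = V_A + ω_rod × AP, with AP = 0.0868 m along the rod.
Components: V_Px = −rω sinθ − a·ω_rod·sinφ = -6.7188 m/s;  V_Py = rω cosθ + a·ω_rod·cosφ = +0.21154 m/s.
|V_P| = √(V_Px² + V_Py²) = 6.7222 m/s.

6.72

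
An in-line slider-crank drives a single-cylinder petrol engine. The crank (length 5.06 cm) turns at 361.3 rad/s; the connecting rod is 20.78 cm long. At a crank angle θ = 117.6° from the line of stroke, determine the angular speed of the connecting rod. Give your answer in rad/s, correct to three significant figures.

41.7

ω = 361.3 rad/s
The rod makes angle φ with the slider axis where L sinφ = r sinθ; differentiating, L cosφ·φ̇ = r ω cosθ.
L cosφ = √(L² − r² sin²θ) = 0.2029 m.
|ω_rod| = r ω |cosθ| / √(L² − r² sin²θ) = 0.0506·361.3·0.46330/0.2029 = 41.743 rad/s.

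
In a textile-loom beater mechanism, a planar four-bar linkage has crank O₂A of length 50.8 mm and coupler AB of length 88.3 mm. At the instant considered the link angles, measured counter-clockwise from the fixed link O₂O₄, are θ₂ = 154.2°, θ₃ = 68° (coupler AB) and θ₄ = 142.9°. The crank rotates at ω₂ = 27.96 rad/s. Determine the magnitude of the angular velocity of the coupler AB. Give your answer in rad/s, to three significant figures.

3.26

ω₂ = 27.96 rad/s
Differentiating the loop-closure r₂e^{iθ₂}+r₃e^{iθ₃}=r₁+r₄e^{iθ₄} gives r₂ω₂e^{iθ₂}+r₃ω₃e^{iθ₃}=r₄ω₄e^{iθ₄}.
Eliminating the other unknown: ω₃ = r₂ω₂ sin(θ₄−θ₂) / [r₃ sin(θ₃−θ₄)].
Numerator sine = -0.19595; denominator sine = -0.96547.
Result = 0.0508·27.96·(-0.19595) / (0.0883·(-0.96547)) = +3.2647 rad/s; magnitude 3.2647 rad/s.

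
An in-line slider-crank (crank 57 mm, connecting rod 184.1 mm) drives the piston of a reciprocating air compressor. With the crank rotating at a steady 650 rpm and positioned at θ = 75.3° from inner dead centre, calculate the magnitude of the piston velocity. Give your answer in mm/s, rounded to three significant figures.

ω = 2π·650/60 = 68.07 rad/s
For an in-line slider-crank, x = r cosθ + √(L² − r² sin²θ), so v = −rω sinθ·[1 + r cosθ/√(L² − r² sin²θ)].
With r = 0.057 m, L = 0.1841 m, θ = 75.3°: √(L² − r² sin²θ) = 0.17565 m.
v = −0.057·68.07·0.96727·[1 + 0.057·0.25376/0.17565] = -4.0619 m/s.
|v| = 4.0619 m/s = 4061.9 mm/s.

4060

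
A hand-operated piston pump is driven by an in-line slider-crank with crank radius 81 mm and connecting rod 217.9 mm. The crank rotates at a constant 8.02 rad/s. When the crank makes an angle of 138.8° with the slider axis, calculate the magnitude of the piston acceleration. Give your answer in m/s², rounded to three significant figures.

3.58

ω = 8.02 rad/s
x(θ) = r cosθ + √(L² − r² sin²θ); with ω constant, a = ω²·d²x/dθ².
d²x/dθ² = −r cosθ − r²(cos2θ)/√u − r⁴ sin²2θ/(4u^{3/2}),  u = L² − r² sin²θ = 0.0446338 m².
Substituting r = 0.081 m, L = 0.2179 m, θ = 138.8°: d²x/dθ² = +0.055717 m.
a = ω²·d²x/dθ² = (8.02)²·(+0.055717) = +3.5837 m/s²;  |a| = 3.5837 m/s².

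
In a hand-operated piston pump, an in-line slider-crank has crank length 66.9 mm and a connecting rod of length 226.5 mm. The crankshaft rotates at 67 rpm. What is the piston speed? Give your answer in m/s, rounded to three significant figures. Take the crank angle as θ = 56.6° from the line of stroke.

ω = 2π·67/60 = 7.016 rad/s
For an in-line slider-crank, x = r cosθ + √(L² − r² sin²θ), so v = −rω sinθ·[1 + r cosθ/√(L² − r² sin²θ)].
With r = 0.0669 m, L = 0.2265 m, θ = 56.6°: √(L² − r² sin²θ) = 0.21951 m.
v = −0.0669·7.016·0.83485·[1 + 0.0669·0.55048/0.21951] = -0.45761 m/s.
|v| = 0.45761 m/s.

0.458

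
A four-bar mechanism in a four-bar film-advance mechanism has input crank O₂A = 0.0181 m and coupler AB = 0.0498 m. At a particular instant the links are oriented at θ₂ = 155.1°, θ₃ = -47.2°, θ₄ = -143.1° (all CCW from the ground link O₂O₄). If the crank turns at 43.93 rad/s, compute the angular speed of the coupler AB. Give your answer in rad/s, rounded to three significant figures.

ω₂ = 43.93 rad/s
Differentiating the loop-closure r₂e^{iθ₂}+r₃e^{iθ₃}=r₁+r₄e^{iθ₄} gives r₂ω₂e^{iθ₂}+r₃ω₃e^{iθ₃}=r₄ω₄e^{iθ₄}.
Eliminating the other unknown: ω₃ = r₂ω₂ sin(θ₄−θ₂) / [r₃ sin(θ₃−θ₄)].
Numerator sine = +0.88130; denominator sine = +0.99470.
Result = 0.0181·43.93·(+0.88130) / (0.0498·(+0.99470)) = +14.146 rad/s; magnitude 14.146 rad/s.

14.1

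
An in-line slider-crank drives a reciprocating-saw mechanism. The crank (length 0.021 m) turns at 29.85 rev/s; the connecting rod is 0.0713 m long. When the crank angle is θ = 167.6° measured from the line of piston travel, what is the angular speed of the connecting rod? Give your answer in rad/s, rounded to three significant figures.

ω = 187.6 rad/s (converted from 29.85 rev/s).
The rod makes angle φ with the slider axis where L sinφ = r sinθ; differentiating, L cosφ·φ̇ = r ω cosθ.
L cosφ = √(L² − r² sin²θ) = 0.071157 m.
|ω_rod| = r ω |cosθ| / √(L² − r² sin²θ) = 0.021·187.6·0.97667/0.071157 = 54.06 rad/s.

54.1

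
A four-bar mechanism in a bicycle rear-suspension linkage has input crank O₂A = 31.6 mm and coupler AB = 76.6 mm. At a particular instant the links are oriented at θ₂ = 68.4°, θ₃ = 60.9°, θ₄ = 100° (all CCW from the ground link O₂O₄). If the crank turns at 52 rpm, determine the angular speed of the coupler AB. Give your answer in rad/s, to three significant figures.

1.87

ω₂ = 5.445 rad/s (from 52 rpm).
Differentiating the loop-closure r₂e^{iθ₂}+r₃e^{iθ₃}=r₁+r₄e^{iθ₄} gives r₂ω₂e^{iθ₂}+r₃ω₃e^{iθ₃}=r₄ω₄e^{iθ₄}.
Eliminating the other unknown: ω₃ = r₂ω₂ sin(θ₄−θ₂) / [r₃ sin(θ₃−θ₄)].
Numerator sine = +0.52399; denominator sine = -0.63068.
Result = 0.0316·5.445·(+0.52399) / (0.0766·(-0.63068)) = -1.8664 rad/s; magnitude 1.8664 rad/s.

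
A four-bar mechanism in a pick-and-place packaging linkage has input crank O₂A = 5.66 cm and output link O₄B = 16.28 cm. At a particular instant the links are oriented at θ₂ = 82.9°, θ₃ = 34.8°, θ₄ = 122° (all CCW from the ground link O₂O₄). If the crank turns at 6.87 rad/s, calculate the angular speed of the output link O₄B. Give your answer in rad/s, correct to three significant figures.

1.78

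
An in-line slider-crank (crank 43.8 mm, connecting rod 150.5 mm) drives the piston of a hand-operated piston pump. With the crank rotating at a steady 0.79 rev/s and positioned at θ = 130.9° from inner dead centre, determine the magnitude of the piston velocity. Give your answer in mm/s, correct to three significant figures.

132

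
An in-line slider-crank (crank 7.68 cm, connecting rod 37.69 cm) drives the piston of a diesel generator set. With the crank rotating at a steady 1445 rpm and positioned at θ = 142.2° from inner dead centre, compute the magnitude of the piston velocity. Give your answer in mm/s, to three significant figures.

5970

ω = 2π·1445/60 = 151.3 rad/s
For an in-line slider-crank, x = r cosθ + √(L² − r² sin²θ), so v = −rω sinθ·[1 + r cosθ/√(L² − r² sin²θ)].
With r = 0.0768 m, L = 0.3769 m, θ = 142.2°: √(L² − r² sin²θ) = 0.37395 m.
v = −0.0768·151.3·0.61291·[1 + 0.0768·-0.79016/0.37395] = -5.9669 m/s.
|v| = 5.9669 m/s = 5966.9 mm/s.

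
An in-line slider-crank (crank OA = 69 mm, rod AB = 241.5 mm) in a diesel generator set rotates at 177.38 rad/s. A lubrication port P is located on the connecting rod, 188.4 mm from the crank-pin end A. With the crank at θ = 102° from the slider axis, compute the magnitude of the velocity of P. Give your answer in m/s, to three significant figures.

11.4

ω = 177.4 rad/s.  Crank-pin speed |V_A| = rω = 12.239 m/s, perpendicular to OA.
Rod angle: sinφ = −(r/L) sinθ ⇒ φ = -16.229°; ω_rod = −rω cosθ/√(L²−r²sin²θ) = +10.974 rad/s.
V_P = V_A + ω_rod × AP, with AP = 0.1884 m along the rod.
Components: V_Px = −rω sinθ − a·ω_rod·sinφ = -11.394 m/s;  V_Py = rω cosθ + a·ω_rod·cosφ = -0.55951 m/s.
|V_P| = √(V_Px² + V_Py²) = 11.408 m/s.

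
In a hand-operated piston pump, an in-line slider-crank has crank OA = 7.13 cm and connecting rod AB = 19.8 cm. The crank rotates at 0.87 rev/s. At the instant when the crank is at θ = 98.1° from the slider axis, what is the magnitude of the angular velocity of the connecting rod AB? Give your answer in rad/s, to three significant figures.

ω = 5.466 rad/s (converted from 0.87 rev/s).
The rod makes angle φ with the slider axis where L sinφ = r sinθ; differentiating, L cosφ·φ̇ = r ω cosθ.
L cosφ = √(L² − r² sin²θ) = 0.18499 m.
|ω_rod| = r ω |cosθ| / √(L² − r² sin²θ) = 0.0713·5.466·0.14090/0.18499 = 0.29686 rad/s.

0.297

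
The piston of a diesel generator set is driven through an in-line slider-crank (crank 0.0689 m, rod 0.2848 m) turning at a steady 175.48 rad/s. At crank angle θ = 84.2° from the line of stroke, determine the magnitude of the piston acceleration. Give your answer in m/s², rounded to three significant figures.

303

ω = 175.5 rad/s
x(θ) = r cosθ + √(L² − r² sin²θ); with ω constant, a = ω²·d²x/dθ².
d²x/dθ² = −r cosθ − r²(cos2θ)/√u − r⁴ sin²2θ/(4u^{3/2}),  u = L² − r² sin²θ = 0.0764123 m².
Substituting r = 0.0689 m, L = 0.2848 m, θ = 84.2°: d²x/dθ² = +0.0098491 m.
a = ω²·d²x/dθ² = (175.5)²·(+0.0098491) = +303.29 m/s²;  |a| = 303.29 m/s².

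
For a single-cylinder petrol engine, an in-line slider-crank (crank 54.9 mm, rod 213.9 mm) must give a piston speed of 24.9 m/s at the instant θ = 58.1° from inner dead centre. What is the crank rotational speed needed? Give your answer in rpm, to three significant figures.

For an in-line slider-crank, |v_piston| = rω|sinθ|·[1 + r cosθ/√(L² − r² sin²θ)].
With r = 0.0549 m, L = 0.2139 m, θ = 58.1°: the bracketed kinematic factor |dx/dθ| = 0.053086 m.
ω = v/|dx/dθ| = 24.9/0.053086 = 469.05 rad/s.
N = 60ω/(2π) = 4479.1 rpm.

4480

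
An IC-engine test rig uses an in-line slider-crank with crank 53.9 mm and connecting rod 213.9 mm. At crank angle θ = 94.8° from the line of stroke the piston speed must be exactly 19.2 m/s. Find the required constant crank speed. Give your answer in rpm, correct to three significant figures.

For an in-line slider-crank, |v_piston| = rω|sinθ|·[1 + r cosθ/√(L² − r² sin²θ)].
With r = 0.0539 m, L = 0.2139 m, θ = 94.8°: the bracketed kinematic factor |dx/dθ| = 0.052541 m.
ω = v/|dx/dθ| = 19.2/0.052541 = 365.43 rad/s.
N = 60ω/(2π) = 3489.6 rpm.

3490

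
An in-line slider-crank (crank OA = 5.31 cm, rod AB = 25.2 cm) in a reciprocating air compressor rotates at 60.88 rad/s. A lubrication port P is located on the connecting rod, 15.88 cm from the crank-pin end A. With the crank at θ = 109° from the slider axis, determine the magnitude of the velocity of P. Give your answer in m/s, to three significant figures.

2.95

ω = 60.88 rad/s.  Crank-pin speed |V_A| = rω = 3.2327 m/s, perpendicular to OA.
Rod angle: sinφ = −(r/L) sinθ ⇒ φ = -11.492°; ω_rod = −rω cosθ/√(L²−r²sin²θ) = +4.2619 rad/s.
V_P = V_A + ω_rod × AP, with AP = 0.1588 m along the rod.
Components: V_Px = −rω sinθ − a·ω_rod·sinφ = -2.9218 m/s;  V_Py = rω cosθ + a·ω_rod·cosφ = -0.38925 m/s.
|V_P| = √(V_Px² + V_Py²) = 2.9476 m/s.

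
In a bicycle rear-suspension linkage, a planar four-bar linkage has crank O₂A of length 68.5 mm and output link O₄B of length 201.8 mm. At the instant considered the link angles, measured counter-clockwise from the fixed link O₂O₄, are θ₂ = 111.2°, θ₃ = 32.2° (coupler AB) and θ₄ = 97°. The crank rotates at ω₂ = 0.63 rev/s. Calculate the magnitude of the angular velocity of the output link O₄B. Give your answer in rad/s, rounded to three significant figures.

ω₂ = 3.958 rad/s (from 0.63 rev/s).
Differentiating the loop-closure r₂e^{iθ₂}+r₃e^{iθ₃}=r₁+r₄e^{iθ₄} gives r₂ω₂e^{iθ₂}+r₃ω₃e^{iθ₃}=r₄ω₄e^{iθ₄}.
Eliminating the other unknown: ω₄ = r₂ω₂ sin(θ₂−θ₃) / [r₄ sin(θ₄−θ₃)].
Numerator sine = +0.98163; denominator sine = +0.90483.
Result = 0.0685·3.958·(+0.98163) / (0.2018·(+0.90483)) = +1.4577 rad/s; magnitude 1.4577 rad/s.

1.46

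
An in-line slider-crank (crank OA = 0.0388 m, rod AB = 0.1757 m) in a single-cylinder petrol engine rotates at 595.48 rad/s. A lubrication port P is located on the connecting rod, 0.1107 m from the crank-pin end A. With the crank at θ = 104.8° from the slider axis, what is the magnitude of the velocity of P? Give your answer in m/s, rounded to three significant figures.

21.6

ω = 595.5 rad/s.  Crank-pin speed |V_A| = rω = 23.105 m/s, perpendicular to OA.
Rod angle: sinφ = −(r/L) sinθ ⇒ φ = -12.328°; ω_rod = −rω cosθ/√(L²−r²sin²θ) = +34.384 rad/s.
V_P = V_A + ω_rod × AP, with AP = 0.1107 m along the rod.
Components: V_Px = −rω sinθ − a·ω_rod·sinφ = -21.525 m/s;  V_Py = rω cosθ + a·ω_rod·cosφ = -2.1834 m/s.
|V_P| = √(V_Px² + V_Py²) = 21.636 m/s.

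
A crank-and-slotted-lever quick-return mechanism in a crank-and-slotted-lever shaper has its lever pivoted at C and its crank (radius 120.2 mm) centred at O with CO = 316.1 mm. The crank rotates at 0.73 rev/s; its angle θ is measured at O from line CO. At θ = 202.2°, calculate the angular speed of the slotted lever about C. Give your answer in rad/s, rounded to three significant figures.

ω = 4.587 rad/s (from 0.73 rev/s).
Crank pin A relative to C: A = (d + r cosθ, r sinθ); lever angle φ = atan2(r sinθ, d + r cosθ).
Differentiating tanφ: φ̇ = rω(d cosθ + r)/(d² + r² + 2dr cosθ).
d² + r² + 2dr cosθ = |CA|² = 0.0440099 m²;  d cosθ + r = -0.17247 m.
|ω_lever| = |0.1202·4.587·-0.17247| / 0.0440099 = 2.1605 rad/s.

2.16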